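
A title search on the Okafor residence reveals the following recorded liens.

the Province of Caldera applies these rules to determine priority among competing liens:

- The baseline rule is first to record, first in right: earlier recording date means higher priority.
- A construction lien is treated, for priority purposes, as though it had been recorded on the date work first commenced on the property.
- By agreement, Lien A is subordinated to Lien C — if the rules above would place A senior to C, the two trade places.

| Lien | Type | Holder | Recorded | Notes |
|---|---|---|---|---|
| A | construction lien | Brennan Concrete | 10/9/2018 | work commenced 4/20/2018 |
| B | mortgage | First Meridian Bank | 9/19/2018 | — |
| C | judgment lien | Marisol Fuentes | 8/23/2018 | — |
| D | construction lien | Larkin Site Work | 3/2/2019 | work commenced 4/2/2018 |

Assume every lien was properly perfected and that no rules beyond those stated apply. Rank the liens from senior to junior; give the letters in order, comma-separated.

D, C, A, B

Effective dates after the stated exceptions: A relates back to 4/20/2018 (work commenced); D's effective date is 4/2/2018, when work began.
Ordering by effective date: D (4/2/2018), A (4/20/2018), C (8/23/2018), B (9/19/2018).
Because A would otherwise rank above C, the subordination swaps them.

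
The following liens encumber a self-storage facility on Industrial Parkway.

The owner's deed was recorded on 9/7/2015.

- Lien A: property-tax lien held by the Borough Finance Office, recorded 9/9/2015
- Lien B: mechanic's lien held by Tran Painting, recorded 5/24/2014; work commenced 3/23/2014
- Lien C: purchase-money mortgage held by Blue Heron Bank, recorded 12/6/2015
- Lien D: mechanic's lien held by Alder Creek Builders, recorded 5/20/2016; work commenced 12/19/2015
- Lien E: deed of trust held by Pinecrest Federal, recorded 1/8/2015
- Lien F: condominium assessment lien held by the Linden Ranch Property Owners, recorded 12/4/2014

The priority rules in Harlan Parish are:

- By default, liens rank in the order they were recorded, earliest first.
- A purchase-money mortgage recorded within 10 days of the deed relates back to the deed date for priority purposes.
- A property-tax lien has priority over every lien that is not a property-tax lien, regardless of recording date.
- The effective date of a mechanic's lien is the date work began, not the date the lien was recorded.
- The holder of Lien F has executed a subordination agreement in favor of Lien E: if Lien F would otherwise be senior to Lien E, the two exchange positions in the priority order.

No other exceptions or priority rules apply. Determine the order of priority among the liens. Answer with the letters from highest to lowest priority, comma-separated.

Adjusting effective dates: B's effective date is 3/23/2014, when work began; C was recorded 90 days after the deed, outside the 10-day window, so it keeps its recording date; D relates back to 12/19/2015 (work commenced).
A, as a property-tax lien, has superpriority and ranks first.
The other liens, earliest effective date first: B (3/23/2014), F (12/4/2014), E (1/8/2015), C (12/6/2015), D (12/19/2015).
The subordination applies — F was senior to E — so F and E swap.

A, B, E, F, C, D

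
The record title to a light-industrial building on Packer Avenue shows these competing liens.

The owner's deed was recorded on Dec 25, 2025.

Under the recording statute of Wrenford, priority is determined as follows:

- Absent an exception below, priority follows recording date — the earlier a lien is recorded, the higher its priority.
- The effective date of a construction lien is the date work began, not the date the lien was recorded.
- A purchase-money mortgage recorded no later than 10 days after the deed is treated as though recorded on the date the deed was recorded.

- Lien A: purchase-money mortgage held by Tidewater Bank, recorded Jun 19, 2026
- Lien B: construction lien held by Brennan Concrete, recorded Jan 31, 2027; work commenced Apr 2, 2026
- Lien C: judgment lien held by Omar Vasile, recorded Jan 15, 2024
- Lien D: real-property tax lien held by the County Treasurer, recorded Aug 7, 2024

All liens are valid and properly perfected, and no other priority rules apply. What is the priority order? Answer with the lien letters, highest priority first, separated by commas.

Effective dates after the stated exceptions: A was recorded 176 days after the deed, outside the 10-day window, so it keeps its recording date; B's effective date is Apr 2, 2026, when work began.
By effective date, earliest first: C (Jan 15, 2024), D (Aug 7, 2024), B (Apr 2, 2026), A (Jun 19, 2026).

C, D, B, A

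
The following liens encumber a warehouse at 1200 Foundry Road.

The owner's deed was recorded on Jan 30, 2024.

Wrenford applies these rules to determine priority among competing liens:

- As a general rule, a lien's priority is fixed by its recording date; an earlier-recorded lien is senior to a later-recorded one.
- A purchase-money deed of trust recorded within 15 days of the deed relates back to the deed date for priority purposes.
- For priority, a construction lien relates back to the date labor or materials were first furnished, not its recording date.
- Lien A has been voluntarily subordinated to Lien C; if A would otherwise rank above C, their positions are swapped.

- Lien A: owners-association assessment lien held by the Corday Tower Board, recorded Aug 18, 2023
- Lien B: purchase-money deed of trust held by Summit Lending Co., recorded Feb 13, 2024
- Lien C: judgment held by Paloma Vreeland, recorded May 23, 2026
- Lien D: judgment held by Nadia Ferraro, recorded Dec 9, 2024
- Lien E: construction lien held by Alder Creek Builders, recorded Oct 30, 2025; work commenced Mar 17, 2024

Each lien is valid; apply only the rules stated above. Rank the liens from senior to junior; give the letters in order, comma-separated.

C, B, E, D, A

Effective dates: B relates back to the deed date Jan 30, 2024; E is treated as recorded Mar 17, 2024, the work-commencement date.
Sorted by effective date: A (Aug 18, 2023), B (Jan 30, 2024), E (Mar 17, 2024), D (Dec 9, 2024), C (May 23, 2026).
Because A would otherwise rank above C, the subordination swaps them.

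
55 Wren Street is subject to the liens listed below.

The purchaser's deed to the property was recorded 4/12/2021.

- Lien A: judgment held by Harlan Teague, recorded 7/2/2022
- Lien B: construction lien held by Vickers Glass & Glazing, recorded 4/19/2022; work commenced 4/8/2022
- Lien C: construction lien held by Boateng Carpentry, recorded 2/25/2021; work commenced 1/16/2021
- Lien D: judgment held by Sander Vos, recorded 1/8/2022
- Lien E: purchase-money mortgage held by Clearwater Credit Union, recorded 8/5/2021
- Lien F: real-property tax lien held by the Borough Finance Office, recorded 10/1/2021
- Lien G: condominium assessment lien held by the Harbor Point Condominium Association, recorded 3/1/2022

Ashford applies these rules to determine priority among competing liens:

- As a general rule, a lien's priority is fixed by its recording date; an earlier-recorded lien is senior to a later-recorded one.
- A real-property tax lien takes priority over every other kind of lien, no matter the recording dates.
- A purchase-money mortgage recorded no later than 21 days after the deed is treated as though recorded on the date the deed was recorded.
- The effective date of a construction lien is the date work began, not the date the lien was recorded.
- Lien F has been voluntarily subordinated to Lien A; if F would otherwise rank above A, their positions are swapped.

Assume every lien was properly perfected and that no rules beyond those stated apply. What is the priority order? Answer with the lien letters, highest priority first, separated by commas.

A, C, E, D, G, B, F

First, effective dates: B is treated as recorded 4/8/2022, the work-commencement date; C relates back to 1/16/2021 (work commenced); E was recorded 115 days after the deed, outside the 21-day window, so it keeps its recording date.
As a real-property tax lien, F is senior to every other lien.
Among the remaining liens, by effective date: C (1/16/2021), E (8/5/2021), D (1/8/2022), G (3/1/2022), B (4/8/2022), A (7/2/2022).
F is senior to A before the subordination, so the two trade places.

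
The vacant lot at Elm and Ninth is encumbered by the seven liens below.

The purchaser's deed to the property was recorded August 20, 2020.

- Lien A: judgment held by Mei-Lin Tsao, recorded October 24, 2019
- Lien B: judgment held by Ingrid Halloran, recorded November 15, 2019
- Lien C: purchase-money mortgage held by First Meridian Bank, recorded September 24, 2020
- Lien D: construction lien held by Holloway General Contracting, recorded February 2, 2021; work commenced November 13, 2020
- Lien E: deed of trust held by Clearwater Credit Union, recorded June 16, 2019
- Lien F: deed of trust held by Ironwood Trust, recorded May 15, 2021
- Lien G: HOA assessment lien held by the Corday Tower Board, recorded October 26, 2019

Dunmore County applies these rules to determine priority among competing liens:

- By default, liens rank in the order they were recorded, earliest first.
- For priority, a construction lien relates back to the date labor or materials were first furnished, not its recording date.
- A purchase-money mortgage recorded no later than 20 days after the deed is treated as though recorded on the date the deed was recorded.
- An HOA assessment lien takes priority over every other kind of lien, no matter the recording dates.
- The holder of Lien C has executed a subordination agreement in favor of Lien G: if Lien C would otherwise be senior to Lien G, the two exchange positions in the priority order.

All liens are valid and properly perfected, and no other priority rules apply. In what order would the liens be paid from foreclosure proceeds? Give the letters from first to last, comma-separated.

First, effective dates: C was recorded 35 days after the deed, outside the 20-day window, so it keeps its recording date; D is treated as recorded November 13, 2020, the work-commencement date.
G is an HOA assessment lien, so it outranks all other liens regardless of date.
Remaining liens by effective date: E (June 16, 2019), A (October 24, 2019), B (November 15, 2019), C (September 24, 2020), D (November 13, 2020), F (May 15, 2021).
C already ranks below G; the subordination has no effect.

G, E, A, B, C, D, F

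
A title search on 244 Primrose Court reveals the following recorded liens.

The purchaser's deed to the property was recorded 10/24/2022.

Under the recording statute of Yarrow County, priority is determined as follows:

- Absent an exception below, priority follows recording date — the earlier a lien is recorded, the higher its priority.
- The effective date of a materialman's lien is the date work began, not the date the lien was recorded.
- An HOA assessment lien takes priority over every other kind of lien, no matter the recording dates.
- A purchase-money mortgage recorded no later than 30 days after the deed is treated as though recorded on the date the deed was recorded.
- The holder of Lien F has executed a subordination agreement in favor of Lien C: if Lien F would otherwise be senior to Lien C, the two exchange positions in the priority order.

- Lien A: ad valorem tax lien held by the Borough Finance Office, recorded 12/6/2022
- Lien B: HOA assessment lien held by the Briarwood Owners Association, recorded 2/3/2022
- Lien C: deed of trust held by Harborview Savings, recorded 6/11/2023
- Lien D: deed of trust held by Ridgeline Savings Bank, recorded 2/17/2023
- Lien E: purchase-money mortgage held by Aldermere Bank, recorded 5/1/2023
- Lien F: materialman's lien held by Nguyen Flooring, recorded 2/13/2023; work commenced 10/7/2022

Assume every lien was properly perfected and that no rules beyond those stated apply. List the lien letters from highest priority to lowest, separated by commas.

Adjusting effective dates: E was recorded 189 days after the deed — beyond 30 days — so no relation-back applies; F's effective date is 10/7/2022, when work began.
B is an HOA assessment lien and takes priority over every other lien.
Among the remaining liens, by effective date: F (10/7/2022), A (12/6/2022), D (2/17/2023), E (5/1/2023), C (6/11/2023).
F is senior to C before the subordination, so the two trade places.

B, C, A, D, E, F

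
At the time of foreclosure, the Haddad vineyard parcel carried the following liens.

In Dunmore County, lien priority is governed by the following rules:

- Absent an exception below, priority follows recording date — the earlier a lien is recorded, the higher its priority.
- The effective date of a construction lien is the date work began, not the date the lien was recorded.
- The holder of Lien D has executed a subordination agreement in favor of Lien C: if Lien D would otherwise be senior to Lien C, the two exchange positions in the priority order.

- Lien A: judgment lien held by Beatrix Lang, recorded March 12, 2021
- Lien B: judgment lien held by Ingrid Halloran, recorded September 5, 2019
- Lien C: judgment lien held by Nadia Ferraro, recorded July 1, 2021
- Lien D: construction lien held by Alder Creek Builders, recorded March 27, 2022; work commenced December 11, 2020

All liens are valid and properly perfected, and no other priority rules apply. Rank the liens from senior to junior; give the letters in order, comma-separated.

Effective dates: D relates back to December 11, 2020 (work commenced).
By effective date, earliest first: B (September 5, 2019), D (December 11, 2020), A (March 12, 2021), C (July 1, 2021).
D is senior to C before the subordination, so the two trade places.

B, C, A, D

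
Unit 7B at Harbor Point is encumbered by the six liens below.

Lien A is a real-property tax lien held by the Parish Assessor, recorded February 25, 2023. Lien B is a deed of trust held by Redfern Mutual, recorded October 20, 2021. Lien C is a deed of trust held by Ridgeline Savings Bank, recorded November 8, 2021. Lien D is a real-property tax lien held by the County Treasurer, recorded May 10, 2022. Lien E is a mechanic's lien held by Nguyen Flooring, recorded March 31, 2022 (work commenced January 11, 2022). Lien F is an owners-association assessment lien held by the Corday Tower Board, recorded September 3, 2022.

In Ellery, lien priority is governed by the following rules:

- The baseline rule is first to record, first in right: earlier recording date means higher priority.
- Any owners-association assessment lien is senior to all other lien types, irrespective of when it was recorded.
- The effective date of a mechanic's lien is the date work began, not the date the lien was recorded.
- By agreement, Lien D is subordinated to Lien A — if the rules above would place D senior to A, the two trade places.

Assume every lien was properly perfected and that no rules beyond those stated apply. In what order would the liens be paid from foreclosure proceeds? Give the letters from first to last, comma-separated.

F, B, C, E, A, D

Adjusting effective dates: E's effective date is January 11, 2022, when work began.
F, as an owners-association assessment lien, has superpriority and ranks first.
The other liens, earliest effective date first: B (October 20, 2021), C (November 8, 2021), E (January 11, 2022), D (May 10, 2022), A (February 25, 2023).
D is senior to A before the subordination, so the two trade places.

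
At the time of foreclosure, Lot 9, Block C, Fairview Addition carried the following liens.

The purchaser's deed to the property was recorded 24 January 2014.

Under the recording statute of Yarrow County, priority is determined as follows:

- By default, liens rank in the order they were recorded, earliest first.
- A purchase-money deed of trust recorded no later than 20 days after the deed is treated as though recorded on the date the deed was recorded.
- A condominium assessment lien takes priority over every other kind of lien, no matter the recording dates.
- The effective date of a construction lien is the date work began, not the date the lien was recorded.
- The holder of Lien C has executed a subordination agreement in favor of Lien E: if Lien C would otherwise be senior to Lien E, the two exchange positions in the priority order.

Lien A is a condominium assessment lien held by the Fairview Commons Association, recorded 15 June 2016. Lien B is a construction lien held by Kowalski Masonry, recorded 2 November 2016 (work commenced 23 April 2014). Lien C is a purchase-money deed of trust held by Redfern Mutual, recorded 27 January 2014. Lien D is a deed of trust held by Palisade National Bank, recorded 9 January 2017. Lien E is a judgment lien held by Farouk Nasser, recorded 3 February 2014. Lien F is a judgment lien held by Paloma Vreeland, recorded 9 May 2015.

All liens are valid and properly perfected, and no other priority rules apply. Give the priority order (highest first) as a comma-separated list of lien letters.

A, E, C, B, F, D

First, effective dates: B is treated as recorded 23 April 2014, the work-commencement date; C's effective date is the deed date, 24 January 2014.
A is a condominium assessment lien, so it outranks all other liens regardless of date.
The other liens, earliest effective date first: C (24 January 2014), E (3 February 2014), B (23 April 2014), F (9 May 2015), D (9 January 2017).
The subordination applies — C was senior to E — so C and E swap.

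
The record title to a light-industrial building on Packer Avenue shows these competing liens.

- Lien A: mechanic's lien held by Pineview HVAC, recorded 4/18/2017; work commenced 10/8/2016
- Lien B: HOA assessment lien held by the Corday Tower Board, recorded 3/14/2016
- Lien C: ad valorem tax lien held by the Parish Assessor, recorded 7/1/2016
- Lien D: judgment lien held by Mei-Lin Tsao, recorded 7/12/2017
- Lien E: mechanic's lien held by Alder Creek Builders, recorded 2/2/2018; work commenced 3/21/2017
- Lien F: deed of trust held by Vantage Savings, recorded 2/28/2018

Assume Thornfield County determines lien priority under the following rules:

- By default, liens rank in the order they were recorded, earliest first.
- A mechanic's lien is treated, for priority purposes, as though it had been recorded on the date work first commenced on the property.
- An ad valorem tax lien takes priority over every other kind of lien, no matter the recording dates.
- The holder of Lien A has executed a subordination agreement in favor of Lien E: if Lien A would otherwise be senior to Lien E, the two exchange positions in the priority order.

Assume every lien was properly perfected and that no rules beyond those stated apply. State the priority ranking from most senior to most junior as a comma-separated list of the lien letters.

First, effective dates: A relates back to 10/8/2016 (work commenced); E relates back to 3/21/2017 (work commenced).
C is an ad valorem tax lien and takes priority over every other lien.
Remaining liens by effective date: B (3/14/2016), A (10/8/2016), E (3/21/2017), D (7/12/2017), F (2/28/2018).
Because A would otherwise rank above E, the subordination swaps them.

C, B, E, A, D, F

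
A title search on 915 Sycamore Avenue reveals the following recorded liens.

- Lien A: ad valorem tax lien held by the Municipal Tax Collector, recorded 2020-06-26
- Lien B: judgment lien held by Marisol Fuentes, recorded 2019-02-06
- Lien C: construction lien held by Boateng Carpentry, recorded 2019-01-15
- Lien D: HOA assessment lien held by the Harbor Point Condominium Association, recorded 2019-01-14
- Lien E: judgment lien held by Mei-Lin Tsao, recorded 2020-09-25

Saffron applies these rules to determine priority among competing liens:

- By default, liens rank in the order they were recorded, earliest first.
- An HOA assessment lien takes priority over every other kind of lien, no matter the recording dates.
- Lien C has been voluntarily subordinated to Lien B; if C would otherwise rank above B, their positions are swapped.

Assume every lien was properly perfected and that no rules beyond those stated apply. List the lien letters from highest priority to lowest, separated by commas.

D is an HOA assessment lien and takes priority over every other lien.
Ordering the rest by effective date: C (2019-01-15), B (2019-02-06), A (2020-06-26), E (2020-09-25).
C would otherwise be senior to B, so under the subordination agreement C and B exchange positions.

D, B, C, A, E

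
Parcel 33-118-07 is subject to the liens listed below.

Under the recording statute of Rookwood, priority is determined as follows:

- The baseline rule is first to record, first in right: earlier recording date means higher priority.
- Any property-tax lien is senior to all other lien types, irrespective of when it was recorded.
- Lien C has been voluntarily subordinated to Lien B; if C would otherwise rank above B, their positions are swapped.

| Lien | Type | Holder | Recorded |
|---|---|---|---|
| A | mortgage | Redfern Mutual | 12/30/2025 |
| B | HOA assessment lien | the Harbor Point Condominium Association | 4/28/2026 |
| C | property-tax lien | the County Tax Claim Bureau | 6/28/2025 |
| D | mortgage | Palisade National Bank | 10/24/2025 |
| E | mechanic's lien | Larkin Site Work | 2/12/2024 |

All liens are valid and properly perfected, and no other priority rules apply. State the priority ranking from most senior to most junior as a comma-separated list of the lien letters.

C, as a property-tax lien, has superpriority and ranks first.
The other liens, earliest effective date first: E (2/12/2024), D (10/24/2025), A (12/30/2025), B (4/28/2026).
C is senior to B before the subordination, so the two trade places.

B, E, D, A, C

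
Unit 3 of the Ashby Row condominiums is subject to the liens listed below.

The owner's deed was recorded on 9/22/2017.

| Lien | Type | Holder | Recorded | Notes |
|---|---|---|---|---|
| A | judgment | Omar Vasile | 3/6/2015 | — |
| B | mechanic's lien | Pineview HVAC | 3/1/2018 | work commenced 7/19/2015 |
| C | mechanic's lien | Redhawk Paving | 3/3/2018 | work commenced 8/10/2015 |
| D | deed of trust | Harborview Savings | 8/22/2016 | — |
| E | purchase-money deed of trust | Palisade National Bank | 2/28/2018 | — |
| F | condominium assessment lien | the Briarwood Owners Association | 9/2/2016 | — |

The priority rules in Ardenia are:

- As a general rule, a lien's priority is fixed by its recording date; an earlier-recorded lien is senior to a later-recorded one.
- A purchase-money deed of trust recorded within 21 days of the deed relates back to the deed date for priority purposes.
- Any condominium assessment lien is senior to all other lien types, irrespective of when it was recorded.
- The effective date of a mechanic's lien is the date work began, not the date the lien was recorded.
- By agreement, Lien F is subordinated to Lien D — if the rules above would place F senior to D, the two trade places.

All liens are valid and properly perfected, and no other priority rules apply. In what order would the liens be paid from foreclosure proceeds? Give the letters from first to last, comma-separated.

D, A, B, C, F, E

First, effective dates: B relates back to 7/19/2015 (work commenced); C is treated as recorded 8/10/2015, the work-commencement date; E was recorded 159 days after the deed, outside the 21-day window, so it keeps its recording date.
F, as a condominium assessment lien, has superpriority and ranks first.
The other liens, earliest effective date first: A (3/6/2015), B (7/19/2015), C (8/10/2015), D (8/22/2016), E (2/28/2018).
F would otherwise be senior to D, so under the subordination agreement F and D exchange positions.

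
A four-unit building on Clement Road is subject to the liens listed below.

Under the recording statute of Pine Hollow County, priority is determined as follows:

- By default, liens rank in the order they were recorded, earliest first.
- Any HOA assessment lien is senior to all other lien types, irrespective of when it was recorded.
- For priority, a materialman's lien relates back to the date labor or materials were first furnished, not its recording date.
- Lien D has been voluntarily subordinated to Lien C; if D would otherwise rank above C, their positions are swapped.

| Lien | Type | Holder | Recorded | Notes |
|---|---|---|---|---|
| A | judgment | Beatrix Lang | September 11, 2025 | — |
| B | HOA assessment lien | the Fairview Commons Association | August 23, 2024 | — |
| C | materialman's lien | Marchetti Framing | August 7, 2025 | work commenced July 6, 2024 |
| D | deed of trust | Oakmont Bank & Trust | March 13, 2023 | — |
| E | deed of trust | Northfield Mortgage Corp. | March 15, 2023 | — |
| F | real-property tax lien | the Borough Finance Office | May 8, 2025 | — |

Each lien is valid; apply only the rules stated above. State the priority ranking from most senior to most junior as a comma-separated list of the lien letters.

B, C, E, D, F, A

Adjusting effective dates: C is treated as recorded July 6, 2024, the work-commencement date.
B, as an HOA assessment lien, has superpriority and ranks first.
Remaining liens by effective date: D (March 13, 2023), E (March 15, 2023), C (July 6, 2024), F (May 8, 2025), A (September 11, 2025).
D would otherwise be senior to C, so under the subordination agreement D and C exchange positions.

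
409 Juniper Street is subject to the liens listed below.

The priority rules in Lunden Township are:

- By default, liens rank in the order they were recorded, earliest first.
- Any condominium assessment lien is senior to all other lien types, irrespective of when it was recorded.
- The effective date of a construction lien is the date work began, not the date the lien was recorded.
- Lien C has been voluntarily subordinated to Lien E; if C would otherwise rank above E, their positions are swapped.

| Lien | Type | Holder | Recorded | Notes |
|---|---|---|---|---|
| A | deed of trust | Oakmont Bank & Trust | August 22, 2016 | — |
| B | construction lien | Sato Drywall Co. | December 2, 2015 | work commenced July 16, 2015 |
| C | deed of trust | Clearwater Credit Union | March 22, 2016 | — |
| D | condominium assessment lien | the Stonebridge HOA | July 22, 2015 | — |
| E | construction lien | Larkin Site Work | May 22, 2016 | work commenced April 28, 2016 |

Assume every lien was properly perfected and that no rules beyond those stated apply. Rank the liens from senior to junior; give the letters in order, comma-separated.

Effective dates: B relates back to July 16, 2015 (work commenced); E is treated as recorded April 28, 2016, the work-commencement date.
D, as a condominium assessment lien, has superpriority and ranks first.
Remaining liens by effective date: B (July 16, 2015), C (March 22, 2016), E (April 28, 2016), A (August 22, 2016).
Because C would otherwise rank above E, the subordination swaps them.

D, B, E, C, A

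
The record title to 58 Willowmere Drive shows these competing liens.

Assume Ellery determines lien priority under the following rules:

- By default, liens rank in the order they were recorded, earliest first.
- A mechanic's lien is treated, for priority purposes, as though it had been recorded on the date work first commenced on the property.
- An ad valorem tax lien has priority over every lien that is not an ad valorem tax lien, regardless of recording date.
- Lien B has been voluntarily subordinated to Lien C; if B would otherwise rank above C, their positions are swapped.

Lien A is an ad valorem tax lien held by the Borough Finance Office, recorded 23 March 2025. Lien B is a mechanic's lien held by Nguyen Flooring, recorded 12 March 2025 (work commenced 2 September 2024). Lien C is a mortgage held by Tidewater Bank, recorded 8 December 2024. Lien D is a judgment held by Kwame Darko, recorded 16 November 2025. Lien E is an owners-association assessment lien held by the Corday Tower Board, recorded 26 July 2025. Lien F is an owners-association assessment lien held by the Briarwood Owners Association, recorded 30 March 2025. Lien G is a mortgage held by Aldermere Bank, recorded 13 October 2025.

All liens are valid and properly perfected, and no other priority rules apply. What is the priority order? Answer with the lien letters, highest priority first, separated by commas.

Adjusting effective dates: B is treated as recorded 2 September 2024, the work-commencement date.
A, as an ad valorem tax lien, has superpriority and ranks first.
Among the remaining liens, by effective date: B (2 September 2024), C (8 December 2024), F (30 March 2025), E (26 July 2025), G (13 October 2025), D (16 November 2025).
B is senior to C before the subordination, so the two trade places.

A, C, B, F, E, G, D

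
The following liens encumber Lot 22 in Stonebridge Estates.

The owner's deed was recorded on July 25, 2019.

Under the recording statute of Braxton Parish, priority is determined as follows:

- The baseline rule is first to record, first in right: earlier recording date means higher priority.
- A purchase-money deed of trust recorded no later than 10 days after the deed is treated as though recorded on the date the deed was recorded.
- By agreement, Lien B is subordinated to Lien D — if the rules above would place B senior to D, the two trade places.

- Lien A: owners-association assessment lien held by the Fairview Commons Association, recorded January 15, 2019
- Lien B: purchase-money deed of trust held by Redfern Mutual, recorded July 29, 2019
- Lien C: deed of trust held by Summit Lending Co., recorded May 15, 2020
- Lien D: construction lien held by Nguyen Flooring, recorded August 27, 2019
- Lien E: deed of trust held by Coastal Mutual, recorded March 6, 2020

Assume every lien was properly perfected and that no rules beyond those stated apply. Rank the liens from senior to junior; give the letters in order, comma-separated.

Effective dates: B was recorded within the 10-day window, so its effective date is the deed date July 25, 2019.
Ordering by effective date: A (January 15, 2019), B (July 25, 2019), D (August 27, 2019), E (March 6, 2020), C (May 15, 2020).
B would otherwise be senior to D, so under the subordination agreement B and D exchange positions.

A, D, B, E, C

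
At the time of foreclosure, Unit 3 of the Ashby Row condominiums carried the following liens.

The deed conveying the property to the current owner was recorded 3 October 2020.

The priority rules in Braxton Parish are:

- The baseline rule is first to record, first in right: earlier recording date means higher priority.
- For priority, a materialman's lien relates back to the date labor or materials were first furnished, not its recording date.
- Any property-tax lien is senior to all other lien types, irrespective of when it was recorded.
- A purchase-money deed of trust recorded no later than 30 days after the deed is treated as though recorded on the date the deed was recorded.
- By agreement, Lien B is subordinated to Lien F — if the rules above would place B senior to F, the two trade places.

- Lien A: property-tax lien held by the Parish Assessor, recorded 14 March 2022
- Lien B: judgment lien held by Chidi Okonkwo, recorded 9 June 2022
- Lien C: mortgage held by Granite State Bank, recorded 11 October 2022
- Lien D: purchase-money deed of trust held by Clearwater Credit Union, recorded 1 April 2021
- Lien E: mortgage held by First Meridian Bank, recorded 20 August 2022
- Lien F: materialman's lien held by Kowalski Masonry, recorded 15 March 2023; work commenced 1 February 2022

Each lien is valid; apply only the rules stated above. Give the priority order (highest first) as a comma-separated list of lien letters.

A, D, F, B, E, C

Adjusting effective dates: D was recorded 180 days after the deed, outside the 30-day window, so it keeps its recording date; F relates back to 1 February 2022 (work commenced).
A, as a property-tax lien, has superpriority and ranks first.
Among the remaining liens, by effective date: D (1 April 2021), F (1 February 2022), B (9 June 2022), E (20 August 2022), C (11 October 2022).
B already ranks below F; the subordination has no effect.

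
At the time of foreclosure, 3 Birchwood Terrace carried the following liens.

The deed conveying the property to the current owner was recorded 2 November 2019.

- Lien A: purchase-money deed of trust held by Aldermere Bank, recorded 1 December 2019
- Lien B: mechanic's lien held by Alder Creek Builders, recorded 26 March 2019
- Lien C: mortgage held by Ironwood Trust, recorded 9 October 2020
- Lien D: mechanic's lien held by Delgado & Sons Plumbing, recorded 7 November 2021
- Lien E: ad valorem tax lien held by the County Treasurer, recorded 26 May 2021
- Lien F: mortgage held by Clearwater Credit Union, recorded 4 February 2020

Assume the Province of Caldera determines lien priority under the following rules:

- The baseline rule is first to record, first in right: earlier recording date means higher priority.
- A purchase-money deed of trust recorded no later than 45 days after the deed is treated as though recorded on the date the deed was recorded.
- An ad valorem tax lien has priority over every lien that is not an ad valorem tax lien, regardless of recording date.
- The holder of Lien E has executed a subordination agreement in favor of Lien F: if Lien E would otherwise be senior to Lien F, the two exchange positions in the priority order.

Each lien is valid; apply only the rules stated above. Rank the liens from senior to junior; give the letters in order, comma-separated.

Adjusting effective dates: A's effective date is the deed date, 2 November 2019.
E, as an ad valorem tax lien, has superpriority and ranks first.
Remaining liens by effective date: B (26 March 2019), A (2 November 2019), F (4 February 2020), C (9 October 2020), D (7 November 2021).
E would otherwise be senior to F, so under the subordination agreement E and F exchange positions.

F, B, A, E, C, D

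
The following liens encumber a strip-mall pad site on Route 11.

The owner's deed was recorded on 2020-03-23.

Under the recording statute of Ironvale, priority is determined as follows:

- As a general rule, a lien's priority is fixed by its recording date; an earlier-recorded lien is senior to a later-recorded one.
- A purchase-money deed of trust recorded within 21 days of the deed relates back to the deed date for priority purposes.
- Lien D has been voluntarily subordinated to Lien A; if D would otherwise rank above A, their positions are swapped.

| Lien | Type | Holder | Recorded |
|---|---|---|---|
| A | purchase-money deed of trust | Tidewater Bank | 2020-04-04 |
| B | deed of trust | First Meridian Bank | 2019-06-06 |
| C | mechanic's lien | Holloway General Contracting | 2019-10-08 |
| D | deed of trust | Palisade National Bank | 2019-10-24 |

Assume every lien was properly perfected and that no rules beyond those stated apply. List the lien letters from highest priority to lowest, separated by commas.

B, C, A, D

Adjusting effective dates: A's effective date is the deed date, 2020-03-23.
By effective date, earliest first: B (2019-06-06), C (2019-10-08), D (2019-10-24), A (2020-03-23).
D is senior to A before the subordination, so the two trade places.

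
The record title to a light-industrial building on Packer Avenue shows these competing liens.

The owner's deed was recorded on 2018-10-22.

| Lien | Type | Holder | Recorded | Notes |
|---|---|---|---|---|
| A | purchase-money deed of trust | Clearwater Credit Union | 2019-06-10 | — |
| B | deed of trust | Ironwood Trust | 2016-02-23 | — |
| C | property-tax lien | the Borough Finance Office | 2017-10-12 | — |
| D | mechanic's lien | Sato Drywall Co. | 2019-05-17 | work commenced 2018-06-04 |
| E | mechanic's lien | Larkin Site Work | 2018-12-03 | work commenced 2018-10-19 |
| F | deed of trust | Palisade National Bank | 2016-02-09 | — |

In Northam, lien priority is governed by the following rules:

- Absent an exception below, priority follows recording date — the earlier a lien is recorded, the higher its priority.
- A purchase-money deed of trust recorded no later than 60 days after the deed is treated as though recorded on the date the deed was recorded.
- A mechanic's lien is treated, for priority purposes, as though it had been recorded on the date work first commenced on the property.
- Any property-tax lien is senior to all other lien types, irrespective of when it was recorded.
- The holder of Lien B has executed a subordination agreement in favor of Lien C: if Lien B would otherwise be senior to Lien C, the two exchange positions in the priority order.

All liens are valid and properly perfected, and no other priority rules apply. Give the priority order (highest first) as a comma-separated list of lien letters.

Adjusting effective dates: A was recorded 231 days after the deed — beyond 60 days — so no relation-back applies; D is treated as recorded 2018-06-04, the work-commencement date; E's effective date is 2018-10-19, when work began.
C is a property-tax lien, so it outranks all other liens regardless of date.
The other liens, earliest effective date first: F (2016-02-09), B (2016-02-23), D (2018-06-04), E (2018-10-19), A (2019-06-10).
Since B is not senior to C, the subordination leaves the order unchanged.

C, F, B, D, E, A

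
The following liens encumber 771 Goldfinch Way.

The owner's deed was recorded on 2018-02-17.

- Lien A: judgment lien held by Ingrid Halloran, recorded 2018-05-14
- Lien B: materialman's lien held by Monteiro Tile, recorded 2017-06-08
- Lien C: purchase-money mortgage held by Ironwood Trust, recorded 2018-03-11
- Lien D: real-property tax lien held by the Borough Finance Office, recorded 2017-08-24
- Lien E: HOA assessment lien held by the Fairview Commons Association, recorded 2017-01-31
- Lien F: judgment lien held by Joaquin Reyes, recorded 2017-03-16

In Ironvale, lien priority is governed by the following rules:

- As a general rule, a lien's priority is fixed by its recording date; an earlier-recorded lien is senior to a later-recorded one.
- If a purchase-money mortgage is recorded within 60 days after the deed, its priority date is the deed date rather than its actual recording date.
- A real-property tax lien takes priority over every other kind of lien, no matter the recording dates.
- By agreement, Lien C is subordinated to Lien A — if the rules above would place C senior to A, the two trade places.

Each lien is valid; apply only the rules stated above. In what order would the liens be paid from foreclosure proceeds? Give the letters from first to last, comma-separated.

Effective dates: C's effective date is the deed date, 2018-02-17.
D, as a real-property tax lien, has superpriority and ranks first.
Remaining liens by effective date: E (2017-01-31), F (2017-03-16), B (2017-06-08), C (2018-02-17), A (2018-05-14).
C is senior to A before the subordination, so the two trade places.

D, E, F, B, A, C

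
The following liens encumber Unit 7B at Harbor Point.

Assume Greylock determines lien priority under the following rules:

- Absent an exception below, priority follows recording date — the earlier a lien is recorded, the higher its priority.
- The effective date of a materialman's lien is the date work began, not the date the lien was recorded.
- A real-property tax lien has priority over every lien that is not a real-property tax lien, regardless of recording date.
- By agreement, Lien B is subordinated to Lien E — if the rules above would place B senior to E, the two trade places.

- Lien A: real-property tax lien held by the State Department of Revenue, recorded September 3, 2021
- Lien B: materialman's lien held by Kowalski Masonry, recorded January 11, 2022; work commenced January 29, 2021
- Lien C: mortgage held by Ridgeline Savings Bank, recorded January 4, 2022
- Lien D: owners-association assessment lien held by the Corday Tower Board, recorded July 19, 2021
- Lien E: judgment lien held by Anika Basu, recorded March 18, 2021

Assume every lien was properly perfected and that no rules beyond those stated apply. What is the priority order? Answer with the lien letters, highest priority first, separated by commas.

First, effective dates: B is treated as recorded January 29, 2021, the work-commencement date.
As a real-property tax lien, A is senior to every other lien.
The other liens, earliest effective date first: B (January 29, 2021), E (March 18, 2021), D (July 19, 2021), C (January 4, 2022).
Because B would otherwise rank above E, the subordination swaps them.

A, E, B, D, C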